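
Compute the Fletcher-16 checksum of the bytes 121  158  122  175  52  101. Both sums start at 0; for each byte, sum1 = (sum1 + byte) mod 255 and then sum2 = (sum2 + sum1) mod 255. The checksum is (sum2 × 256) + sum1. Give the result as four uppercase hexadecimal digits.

B8DB

Running sums (mod 255):
  after byte 0 (121): sum1=121, sum2=121
  after byte 1 (158): sum1=24, sum2=145
  after byte 2 (122): sum1=146, sum2=36
  after byte 3 (175): sum1=66, sum2=102
  after byte 4 (52): sum1=118, sum2=220
  after byte 5 (101): sum1=219, sum2=184
Checksum = sum2·256 + sum1 = 184·256 + 219 = 47323 = 0xB8DB.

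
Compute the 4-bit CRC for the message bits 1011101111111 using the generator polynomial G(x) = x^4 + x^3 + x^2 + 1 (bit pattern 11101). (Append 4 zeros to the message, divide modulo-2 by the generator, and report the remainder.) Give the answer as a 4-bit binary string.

0111

Append 4 zeros: 10111011111110000. Divide by 11101 (XOR where the leading bit is 1):
  pos 0: 10111 XOR 11101 = 01010
  pos 1: 10100 XOR 11101 = 01001
  pos 2: 10011 XOR 11101 = 01110
  pos 3: 11101 XOR 11101 = 00000
  pos 8: 11111 XOR 11101 = 00010
  pos 11: 10000 XOR 11101 = 01101
  pos 12: 11010 XOR 11101 = 00111
Remainder (last 4 bits) = 0111. This is the CRC / FCS.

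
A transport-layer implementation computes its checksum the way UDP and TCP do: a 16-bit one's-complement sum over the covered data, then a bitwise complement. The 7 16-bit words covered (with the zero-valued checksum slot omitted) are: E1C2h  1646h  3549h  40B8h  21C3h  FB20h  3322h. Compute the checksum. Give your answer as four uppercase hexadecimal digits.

One's-complement addition (fold any carry out of bit 15 back into bit 0):
  0xE1C2 + 0x1646 = 0x0F808
  0xF808 + 0x3549 = 0x12D51 → wrap carry → 0x2D52
  0x2D52 + 0x40B8 = 0x06E0A
  0x6E0A + 0x21C3 = 0x08FCD
  0x8FCD + 0xFB20 = 0x18AED → wrap carry → 0x8AEE
  0x8AEE + 0x3322 = 0x0BE10
One's-complement sum = 0xBE10.
Checksum = ~0xBE10 & 0xFFFF = 0x41EF.

41EF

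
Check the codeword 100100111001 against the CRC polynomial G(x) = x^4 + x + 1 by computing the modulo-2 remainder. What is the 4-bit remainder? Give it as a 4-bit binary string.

0111

Modulo-2 division of 100100111001 by 10011:
  pos 0: 10010 XOR 10011 = 00001
  pos 4: 10111 XOR 10011 = 00100
  pos 6: 10000 XOR 10011 = 00011
Remainder = 0111 (nonzero — an error is detected).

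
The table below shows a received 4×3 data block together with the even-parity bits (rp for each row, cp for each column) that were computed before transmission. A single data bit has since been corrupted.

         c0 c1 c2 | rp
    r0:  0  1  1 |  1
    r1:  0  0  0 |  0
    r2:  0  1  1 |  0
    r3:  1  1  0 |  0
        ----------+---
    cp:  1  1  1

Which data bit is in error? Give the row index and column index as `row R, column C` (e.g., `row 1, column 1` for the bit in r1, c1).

row 0, column 2

Recompute each row's even parity and compare to rp:
  r0: data parity 0, sent rp 1 → mismatch
  r1: data parity 0, sent rp 0 → ok
  r2: data parity 0, sent rp 0 → ok
  r3: data parity 0, sent rp 0 → ok
Recompute each column's even parity and compare to cp:
  c0: data parity 1, sent cp 1 → ok
  c1: data parity 1, sent cp 1 → ok
  c2: data parity 0, sent cp 1 → mismatch
Exactly one row (r0) and one column (c2) fail → the flipped bit is at their intersection.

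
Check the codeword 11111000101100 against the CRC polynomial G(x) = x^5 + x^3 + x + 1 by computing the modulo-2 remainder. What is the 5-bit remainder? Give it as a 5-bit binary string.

00000

Modulo-2 division of 11111000101100 by 101011:
  pos 0: 111110 XOR 101011 = 010101
  pos 1: 101010 XOR 101011 = 000001
  pos 6: 101011 XOR 101011 = 000000
Remainder = 00000 (zero — the frame passes the CRC check).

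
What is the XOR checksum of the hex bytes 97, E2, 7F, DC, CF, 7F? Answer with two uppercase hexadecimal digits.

XOR the bytes together:
  start with 0x97
  0x97 ⊕ 0xE2 = 0x75
  0x75 ⊕ 0x7F = 0x0A
  0x0A ⊕ 0xDC = 0xD6
  0xD6 ⊕ 0xCF = 0x19
  0x19 ⊕ 0x7F = 0x66

66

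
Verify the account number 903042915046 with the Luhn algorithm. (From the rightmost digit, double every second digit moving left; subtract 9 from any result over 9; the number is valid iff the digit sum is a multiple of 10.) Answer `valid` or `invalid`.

From the right, keep odd positions and double even positions (subtract 9 from any doubled value over 9):
  doubled (positions 2,4,...): 8 1 9 8 6 9 → sum 41
  kept (positions 1,3,...): 6 0 1 2 0 0 → sum 9
Total = 50.
50 mod 10 = 0, so the number is valid.

valid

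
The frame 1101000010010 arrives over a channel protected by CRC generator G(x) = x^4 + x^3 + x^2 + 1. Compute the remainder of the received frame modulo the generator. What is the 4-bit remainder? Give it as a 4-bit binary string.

Modulo-2 division of 1101000010010 by 11101:
  pos 0: 11010 XOR 11101 = 00111
  pos 2: 11100 XOR 11101 = 00001
  pos 6: 10100 XOR 11101 = 01001
  pos 7: 10011 XOR 11101 = 01110
  pos 8: 11100 XOR 11101 = 00001
Remainder = 0001 (nonzero — an error is detected).

0001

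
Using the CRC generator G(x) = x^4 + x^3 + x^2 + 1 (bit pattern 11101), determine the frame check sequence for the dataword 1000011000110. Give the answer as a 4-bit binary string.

1000

Append 4 zeros: 10000110001100000. Divide by 11101 (XOR where the leading bit is 1):
  pos 0: 10000 XOR 11101 = 01101
  pos 1: 11011 XOR 11101 = 00110
  pos 3: 11010 XOR 11101 = 00111
  pos 5: 11100 XOR 11101 = 00001
  pos 9: 11100 XOR 11101 = 00001
Remainder (last 4 bits) = 1000. This is the CRC / FCS.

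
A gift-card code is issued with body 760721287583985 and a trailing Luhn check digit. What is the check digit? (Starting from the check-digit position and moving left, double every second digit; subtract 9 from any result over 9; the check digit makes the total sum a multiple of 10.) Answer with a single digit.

Partial digits right→left: 5 8 9 3 8 5 7 8 2 1 2 7 0 6 7
Double every second digit counting from the check-digit position (so the 1st, 3rd, 5th, ... of the partial from the right).
  doubled (with −9 where >9): 1 9 7 5 4 4 0 5 → sum 35
  kept as-is: 8 3 5 8 1 7 6 → sum 38
Total = 35 + 38 = 73.
Check digit = (10 − (73 mod 10)) mod 10 = 7.

7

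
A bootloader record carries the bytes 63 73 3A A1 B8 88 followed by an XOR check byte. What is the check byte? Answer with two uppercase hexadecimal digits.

BB

XOR the bytes together:
  start with 0x63
  0x63 ⊕ 0x73 = 0x10
  0x10 ⊕ 0x3A = 0x2A
  0x2A ⊕ 0xA1 = 0x8B
  0x8B ⊕ 0xB8 = 0x33
  0x33 ⊕ 0x88 = 0xBB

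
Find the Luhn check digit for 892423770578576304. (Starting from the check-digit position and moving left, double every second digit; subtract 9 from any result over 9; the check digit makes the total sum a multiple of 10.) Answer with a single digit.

Partial digits right→left: 4 0 3 6 7 5 8 7 5 0 7 7 3 2 4 2 9 8
Double every second digit counting from the check-digit position (so the 1st, 3rd, 5th, ... of the partial from the right).
  doubled (with −9 where >9): 8 6 5 7 1 5 6 8 9 → sum 55
  kept as-is: 0 6 5 7 0 7 2 2 8 → sum 37
Total = 55 + 37 = 92.
Check digit = (10 − (92 mod 10)) mod 10 = 8.

8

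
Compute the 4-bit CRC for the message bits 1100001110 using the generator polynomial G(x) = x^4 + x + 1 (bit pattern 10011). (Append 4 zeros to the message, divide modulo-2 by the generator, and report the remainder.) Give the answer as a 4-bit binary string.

Append 4 zeros: 11000011100000. Divide by 10011 (XOR where the leading bit is 1):
  pos 0: 11000 XOR 10011 = 01011
  pos 1: 10110 XOR 10011 = 00101
  pos 3: 10111 XOR 10011 = 00100
  pos 5: 10010 XOR 10011 = 00001
  pos 9: 10000 XOR 10011 = 00011
Remainder (last 4 bits) = 0011. This is the CRC / FCS.

0011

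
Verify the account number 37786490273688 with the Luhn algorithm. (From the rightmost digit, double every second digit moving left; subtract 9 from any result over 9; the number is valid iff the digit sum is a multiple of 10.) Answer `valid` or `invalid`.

valid

From the right, keep odd positions and double even positions (subtract 9 from any doubled value over 9):
  doubled (positions 2,4,...): 7 6 4 9 3 5 6 → sum 40
  kept (positions 1,3,...): 8 6 7 0 4 8 7 → sum 40
Total = 80.
80 mod 10 = 0, so the number is valid.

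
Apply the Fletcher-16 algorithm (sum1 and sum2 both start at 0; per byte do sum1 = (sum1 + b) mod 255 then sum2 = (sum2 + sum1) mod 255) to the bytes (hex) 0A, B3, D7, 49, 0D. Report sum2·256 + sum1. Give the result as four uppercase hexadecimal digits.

28EB

Running sums (mod 255):
  after byte 0 (0A): sum1=10, sum2=10
  after byte 1 (B3): sum1=189, sum2=199
  after byte 2 (D7): sum1=149, sum2=93
  after byte 3 (49): sum1=222, sum2=60
  after byte 4 (0D): sum1=235, sum2=40
Checksum = sum2·256 + sum1 = 40·256 + 235 = 10475 = 0x28EB.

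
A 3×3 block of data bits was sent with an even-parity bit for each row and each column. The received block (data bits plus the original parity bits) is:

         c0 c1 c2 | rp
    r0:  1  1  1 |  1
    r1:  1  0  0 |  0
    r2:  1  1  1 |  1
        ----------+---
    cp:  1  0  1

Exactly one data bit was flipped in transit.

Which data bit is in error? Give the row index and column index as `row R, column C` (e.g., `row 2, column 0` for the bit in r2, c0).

Recompute each row's even parity and compare to rp:
  r0: data parity 1, sent rp 1 → ok
  r1: data parity 1, sent rp 0 → mismatch
  r2: data parity 1, sent rp 1 → ok
Recompute each column's even parity and compare to cp:
  c0: data parity 1, sent cp 1 → ok
  c1: data parity 0, sent cp 0 → ok
  c2: data parity 0, sent cp 1 → mismatch
Exactly one row (r1) and one column (c2) fail → the flipped bit is at their intersection.

row 1, column 2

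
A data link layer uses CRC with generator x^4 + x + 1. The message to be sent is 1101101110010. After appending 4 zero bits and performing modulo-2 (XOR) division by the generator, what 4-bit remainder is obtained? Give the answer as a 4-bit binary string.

1111

Append 4 zeros: 11011011100100000. Divide by 10011 (XOR where the leading bit is 1):
  pos 0: 11011 XOR 10011 = 01000
  pos 1: 10000 XOR 10011 = 00011
  pos 4: 11111 XOR 10011 = 01100
  pos 5: 11000 XOR 10011 = 01011
  pos 6: 10110 XOR 10011 = 00101
  pos 8: 10110 XOR 10011 = 00101
  pos 10: 10100 XOR 10011 = 00111
  pos 12: 11100 XOR 10011 = 01111
Remainder (last 4 bits) = 1111. This is the CRC / FCS.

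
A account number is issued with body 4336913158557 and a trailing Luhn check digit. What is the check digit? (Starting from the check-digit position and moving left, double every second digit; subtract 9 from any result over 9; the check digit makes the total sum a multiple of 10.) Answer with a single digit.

Partial digits right→left: 7 5 5 8 5 1 3 1 9 6 3 3 4
Double every second digit counting from the check-digit position (so the 1st, 3rd, 5th, ... of the partial from the right).
  doubled (with −9 where >9): 5 1 1 6 9 6 8 → sum 36
  kept as-is: 5 8 1 1 6 3 → sum 24
Total = 36 + 24 = 60.
Check digit = (10 − (60 mod 10)) mod 10 = 0.

0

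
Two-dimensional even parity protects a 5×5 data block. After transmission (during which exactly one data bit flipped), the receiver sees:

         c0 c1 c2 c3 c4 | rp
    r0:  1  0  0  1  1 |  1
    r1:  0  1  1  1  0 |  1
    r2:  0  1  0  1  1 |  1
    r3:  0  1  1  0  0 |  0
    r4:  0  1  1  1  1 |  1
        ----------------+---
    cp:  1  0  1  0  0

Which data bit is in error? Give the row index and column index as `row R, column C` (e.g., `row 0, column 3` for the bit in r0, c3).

row 4, column 4

Recompute each row's even parity and compare to rp:
  r0: data parity 1, sent rp 1 → ok
  r1: data parity 1, sent rp 1 → ok
  r2: data parity 1, sent rp 1 → ok
  r3: data parity 0, sent rp 0 → ok
  r4: data parity 0, sent rp 1 → mismatch
Recompute each column's even parity and compare to cp:
  c0: data parity 1, sent cp 1 → ok
  c1: data parity 0, sent cp 0 → ok
  c2: data parity 1, sent cp 1 → ok
  c3: data parity 0, sent cp 0 → ok
  c4: data parity 1, sent cp 0 → mismatch
Exactly one row (r4) and one column (c4) fail → the flipped bit is at their intersection.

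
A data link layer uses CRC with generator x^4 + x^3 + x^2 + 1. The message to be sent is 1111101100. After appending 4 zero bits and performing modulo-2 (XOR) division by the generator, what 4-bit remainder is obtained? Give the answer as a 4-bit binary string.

0111

Append 4 zeros: 11111011000000. Divide by 11101 (XOR where the leading bit is 1):
  pos 0: 11111 XOR 11101 = 00010
  pos 3: 10011 XOR 11101 = 01110
  pos 4: 11100 XOR 11101 = 00001
  pos 8: 10000 XOR 11101 = 01101
  pos 9: 11010 XOR 11101 = 00111
Remainder (last 4 bits) = 0111. This is the CRC / FCS.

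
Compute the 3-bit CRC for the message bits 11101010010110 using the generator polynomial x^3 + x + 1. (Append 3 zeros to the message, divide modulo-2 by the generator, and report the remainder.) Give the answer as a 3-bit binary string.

Append 3 zeros: 11101010010110000. Divide by 1011 (XOR where the leading bit is 1):
  pos 0: 1110 XOR 1011 = 0101
  pos 1: 1011 XOR 1011 = 0000
  pos 6: 1001 XOR 1011 = 0010
  pos 8: 1001 XOR 1011 = 0010
  pos 10: 1010 XOR 1011 = 0001
  pos 13: 1000 XOR 1011 = 0011
Remainder (last 3 bits) = 011. This is the CRC / FCS.

011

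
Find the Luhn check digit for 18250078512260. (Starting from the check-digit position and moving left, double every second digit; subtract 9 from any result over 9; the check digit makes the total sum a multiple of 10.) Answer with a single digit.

Partial digits right→left: 0 6 2 2 1 5 8 7 0 0 5 2 8 1
Double every second digit counting from the check-digit position (so the 1st, 3rd, 5th, ... of the partial from the right).
  doubled (with −9 where >9): 0 4 2 7 0 1 7 → sum 21
  kept as-is: 6 2 5 7 0 2 1 → sum 23
Total = 21 + 23 = 44.
Check digit = (10 − (44 mod 10)) mod 10 = 6.

6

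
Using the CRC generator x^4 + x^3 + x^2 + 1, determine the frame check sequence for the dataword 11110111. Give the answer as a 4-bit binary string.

0111

Append 4 zeros: 111101110000. Divide by 11101 (XOR where the leading bit is 1):
  pos 0: 11110 XOR 11101 = 00011
  pos 3: 11111 XOR 11101 = 00010
  pos 6: 10000 XOR 11101 = 01101
  pos 7: 11010 XOR 11101 = 00111
Remainder (last 4 bits) = 0111. This is the CRC / FCS.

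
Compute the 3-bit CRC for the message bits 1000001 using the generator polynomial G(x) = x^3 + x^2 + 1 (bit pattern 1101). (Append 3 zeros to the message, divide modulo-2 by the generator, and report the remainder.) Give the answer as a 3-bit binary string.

001

Append 3 zeros: 1000001000. Divide by 1101 (XOR where the leading bit is 1):
  pos 0: 1000 XOR 1101 = 0101
  pos 1: 1010 XOR 1101 = 0111
  pos 2: 1110 XOR 1101 = 0011
  pos 4: 1110 XOR 1101 = 0011
  pos 6: 1100 XOR 1101 = 0001
Remainder (last 3 bits) = 001. This is the CRC / FCS.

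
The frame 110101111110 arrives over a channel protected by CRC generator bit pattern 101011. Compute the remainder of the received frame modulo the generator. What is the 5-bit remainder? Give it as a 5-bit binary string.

10011

Modulo-2 division of 110101111110 by 101011:
  pos 0: 110101 XOR 101011 = 011110
  pos 1: 111101 XOR 101011 = 010110
  pos 2: 101101 XOR 101011 = 000110
  pos 5: 110111 XOR 101011 = 011100
  pos 6: 111000 XOR 101011 = 010011
Remainder = 10011 (nonzero — an error is detected).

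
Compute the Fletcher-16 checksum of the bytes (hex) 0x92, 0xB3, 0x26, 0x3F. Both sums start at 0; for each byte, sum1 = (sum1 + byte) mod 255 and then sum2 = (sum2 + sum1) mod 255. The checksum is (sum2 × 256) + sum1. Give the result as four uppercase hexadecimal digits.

Running sums (mod 255):
  after byte 0 (0x92): sum1=146, sum2=146
  after byte 1 (0xB3): sum1=70, sum2=216
  after byte 2 (0x26): sum1=108, sum2=69
  after byte 3 (0x3F): sum1=171, sum2=240
Checksum = sum2·256 + sum1 = 240·256 + 171 = 61611 = 0xF0AB.

F0AB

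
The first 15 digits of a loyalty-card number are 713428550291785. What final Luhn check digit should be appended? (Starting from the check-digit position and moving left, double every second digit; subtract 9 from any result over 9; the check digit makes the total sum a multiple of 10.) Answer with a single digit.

Partial digits right→left: 5 8 7 1 9 2 0 5 5 8 2 4 3 1 7
Double every second digit counting from the check-digit position (so the 1st, 3rd, 5th, ... of the partial from the right).
  doubled (with −9 where >9): 1 5 9 0 1 4 6 5 → sum 31
  kept as-is: 8 1 2 5 8 4 1 → sum 29
Total = 31 + 29 = 60.
Check digit = (10 − (60 mod 10)) mod 10 = 0.

0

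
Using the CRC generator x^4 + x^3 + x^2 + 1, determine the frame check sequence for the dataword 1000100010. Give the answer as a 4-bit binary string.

Append 4 zeros: 10001000100000. Divide by 11101 (XOR where the leading bit is 1):
  pos 0: 10001 XOR 11101 = 01100
  pos 1: 11000 XOR 11101 = 00101
  pos 3: 10100 XOR 11101 = 01001
  pos 4: 10011 XOR 11101 = 01110
  pos 5: 11100 XOR 11101 = 00001
  pos 9: 10000 XOR 11101 = 01101
Remainder (last 4 bits) = 1101. This is the CRC / FCS.

1101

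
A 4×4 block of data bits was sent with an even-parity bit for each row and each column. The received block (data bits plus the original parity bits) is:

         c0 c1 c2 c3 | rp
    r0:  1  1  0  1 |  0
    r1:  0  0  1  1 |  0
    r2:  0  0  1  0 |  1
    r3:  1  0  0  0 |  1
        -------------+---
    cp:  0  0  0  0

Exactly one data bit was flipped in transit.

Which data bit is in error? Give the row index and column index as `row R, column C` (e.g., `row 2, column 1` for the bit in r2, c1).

row 0, column 1

Recompute each row's even parity and compare to rp:
  r0: data parity 1, sent rp 0 → mismatch
  r1: data parity 0, sent rp 0 → ok
  r2: data parity 1, sent rp 1 → ok
  r3: data parity 1, sent rp 1 → ok
Recompute each column's even parity and compare to cp:
  c0: data parity 0, sent cp 0 → ok
  c1: data parity 1, sent cp 0 → mismatch
  c2: data parity 0, sent cp 0 → ok
  c3: data parity 0, sent cp 0 → ok
Exactly one row (r0) and one column (c1) fail → the flipped bit is at their intersection.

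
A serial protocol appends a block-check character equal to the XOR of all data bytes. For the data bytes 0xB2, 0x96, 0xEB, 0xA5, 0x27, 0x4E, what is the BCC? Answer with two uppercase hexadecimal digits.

03

XOR the bytes together:
  start with 0xB2
  0xB2 ⊕ 0x96 = 0x24
  0x24 ⊕ 0xEB = 0xCF
  0xCF ⊕ 0xA5 = 0x6A
  0x6A ⊕ 0x27 = 0x4D
  0x4D ⊕ 0x4E = 0x03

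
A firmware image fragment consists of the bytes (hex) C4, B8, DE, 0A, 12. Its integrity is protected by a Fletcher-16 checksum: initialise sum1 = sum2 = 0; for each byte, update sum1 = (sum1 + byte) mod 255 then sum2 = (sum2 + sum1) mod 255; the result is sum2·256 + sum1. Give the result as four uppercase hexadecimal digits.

Running sums (mod 255):
  after byte 0 (C4): sum1=196, sum2=196
  after byte 1 (B8): sum1=125, sum2=66
  after byte 2 (DE): sum1=92, sum2=158
  after byte 3 (0A): sum1=102, sum2=5
  after byte 4 (12): sum1=120, sum2=125
Checksum = sum2·256 + sum1 = 125·256 + 120 = 32120 = 0x7D78.

7D78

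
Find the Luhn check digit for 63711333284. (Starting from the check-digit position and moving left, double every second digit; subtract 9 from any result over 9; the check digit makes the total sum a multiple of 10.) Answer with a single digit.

Partial digits right→left: 4 8 2 3 3 3 1 1 7 3 6
Double every second digit counting from the check-digit position (so the 1st, 3rd, 5th, ... of the partial from the right).
  doubled (with −9 where >9): 8 4 6 2 5 3 → sum 28
  kept as-is: 8 3 3 1 3 → sum 18
Total = 28 + 18 = 46.
Check digit = (10 − (46 mod 10)) mod 10 = 4.

4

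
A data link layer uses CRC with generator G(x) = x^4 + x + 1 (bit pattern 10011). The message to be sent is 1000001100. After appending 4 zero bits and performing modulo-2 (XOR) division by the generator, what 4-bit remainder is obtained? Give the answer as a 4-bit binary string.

Append 4 zeros: 10000011000000. Divide by 10011 (XOR where the leading bit is 1):
  pos 0: 10000 XOR 10011 = 00011
  pos 3: 11011 XOR 10011 = 01000
  pos 4: 10000 XOR 10011 = 00011
  pos 7: 11000 XOR 10011 = 01011
  pos 8: 10110 XOR 10011 = 00101
Remainder (last 4 bits) = 1010. This is the CRC / FCS.

1010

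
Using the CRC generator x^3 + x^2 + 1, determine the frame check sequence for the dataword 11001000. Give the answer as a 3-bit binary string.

111

Append 3 zeros: 11001000000. Divide by 1101 (XOR where the leading bit is 1):
  pos 0: 1100 XOR 1101 = 0001
  pos 3: 1100 XOR 1101 = 0001
  pos 6: 1000 XOR 1101 = 0101
  pos 7: 1010 XOR 1101 = 0111
Remainder (last 3 bits) = 111. This is the CRC / FCS.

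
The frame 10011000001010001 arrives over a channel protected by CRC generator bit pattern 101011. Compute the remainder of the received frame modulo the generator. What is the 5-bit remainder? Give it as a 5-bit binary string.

00000

Modulo-2 division of 10011000001010001 by 101011:
  pos 0: 100110 XOR 101011 = 001101
  pos 2: 110100 XOR 101011 = 011111
  pos 3: 111110 XOR 101011 = 010101
  pos 4: 101010 XOR 101011 = 000001
  pos 9: 110100 XOR 101011 = 011111
  pos 10: 111110 XOR 101011 = 010101
  pos 11: 101011 XOR 101011 = 000000
Remainder = 00000 (zero — the frame passes the CRC check).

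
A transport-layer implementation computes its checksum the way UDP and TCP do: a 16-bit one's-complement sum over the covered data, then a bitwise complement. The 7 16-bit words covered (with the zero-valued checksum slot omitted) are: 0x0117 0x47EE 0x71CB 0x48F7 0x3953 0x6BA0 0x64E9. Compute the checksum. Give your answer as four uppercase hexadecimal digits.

F25A

One's-complement addition (fold any carry out of bit 15 back into bit 0):
  0x0117 + 0x47EE = 0x04905
  0x4905 + 0x71CB = 0x0BAD0
  0xBAD0 + 0x48F7 = 0x103C7 → wrap carry → 0x03C8
  0x03C8 + 0x3953 = 0x03D1B
  0x3D1B + 0x6BA0 = 0x0A8BB
  0xA8BB + 0x64E9 = 0x10DA4 → wrap carry → 0x0DA5
One's-complement sum = 0x0DA5.
Checksum = ~0x0DA5 & 0xFFFF = 0xF25A.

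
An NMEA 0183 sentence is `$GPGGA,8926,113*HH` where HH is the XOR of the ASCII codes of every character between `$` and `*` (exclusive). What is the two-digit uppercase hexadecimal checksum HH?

60

XOR the ASCII codes of the payload characters:
  'G' = 0x47 → acc = 0x47
  'P' = 0x50 → acc = 0x17
  'G' = 0x47 → acc = 0x50
  'G' = 0x47 → acc = 0x17
  'A' = 0x41 → acc = 0x56
  ',' = 0x2C → acc = 0x7A
  '8' = 0x38 → acc = 0x42
  '9' = 0x39 → acc = 0x7B
  '2' = 0x32 → acc = 0x49
  '6' = 0x36 → acc = 0x7F
  ',' = 0x2C → acc = 0x53
  '1' = 0x31 → acc = 0x62
  '1' = 0x31 → acc = 0x53
  '3' = 0x33 → acc = 0x60
Checksum = 0x60.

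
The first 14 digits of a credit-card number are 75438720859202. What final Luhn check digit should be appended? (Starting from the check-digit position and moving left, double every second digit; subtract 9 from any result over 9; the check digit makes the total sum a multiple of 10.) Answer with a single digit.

1

Partial digits right→left: 2 0 2 9 5 8 0 2 7 8 3 4 5 7
Double every second digit counting from the check-digit position (so the 1st, 3rd, 5th, ... of the partial from the right).
  doubled (with −9 where >9): 4 4 1 0 5 6 1 → sum 21
  kept as-is: 0 9 8 2 8 4 7 → sum 38
Total = 21 + 38 = 59.
Check digit = (10 − (59 mod 10)) mod 10 = 1.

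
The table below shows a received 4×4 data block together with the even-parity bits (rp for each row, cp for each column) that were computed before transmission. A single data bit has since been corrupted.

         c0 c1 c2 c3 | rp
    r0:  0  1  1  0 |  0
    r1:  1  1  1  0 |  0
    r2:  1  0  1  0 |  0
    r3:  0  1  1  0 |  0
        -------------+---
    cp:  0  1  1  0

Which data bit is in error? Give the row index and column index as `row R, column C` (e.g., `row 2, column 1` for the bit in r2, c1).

row 1, column 2

Recompute each row's even parity and compare to rp:
  r0: data parity 0, sent rp 0 → ok
  r1: data parity 1, sent rp 0 → mismatch
  r2: data parity 0, sent rp 0 → ok
  r3: data parity 0, sent rp 0 → ok
Recompute each column's even parity and compare to cp:
  c0: data parity 0, sent cp 0 → ok
  c1: data parity 1, sent cp 1 → ok
  c2: data parity 0, sent cp 1 → mismatch
  c3: data parity 0, sent cp 0 → ok
Exactly one row (r1) and one column (c2) fail → the flipped bit is at their intersection.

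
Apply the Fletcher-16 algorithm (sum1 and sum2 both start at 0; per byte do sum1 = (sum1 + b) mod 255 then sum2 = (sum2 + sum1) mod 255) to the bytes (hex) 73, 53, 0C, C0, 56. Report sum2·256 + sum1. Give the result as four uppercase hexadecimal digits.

Running sums (mod 255):
  after byte 0 (73): sum1=115, sum2=115
  after byte 1 (53): sum1=198, sum2=58
  after byte 2 (0C): sum1=210, sum2=13
  after byte 3 (C0): sum1=147, sum2=160
  after byte 4 (56): sum1=233, sum2=138
Checksum = sum2·256 + sum1 = 138·256 + 233 = 35561 = 0x8AE9.

8AE9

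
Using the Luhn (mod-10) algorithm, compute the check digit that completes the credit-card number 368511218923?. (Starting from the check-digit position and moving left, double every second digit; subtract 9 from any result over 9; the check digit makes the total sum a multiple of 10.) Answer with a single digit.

Partial digits right→left: 3 2 9 8 1 2 1 1 5 8 6 3
Double every second digit counting from the check-digit position (so the 1st, 3rd, 5th, ... of the partial from the right).
  doubled (with −9 where >9): 6 9 2 2 1 3 → sum 23
  kept as-is: 2 8 2 1 8 3 → sum 24
Total = 23 + 24 = 47.
Check digit = (10 − (47 mod 10)) mod 10 = 3.

3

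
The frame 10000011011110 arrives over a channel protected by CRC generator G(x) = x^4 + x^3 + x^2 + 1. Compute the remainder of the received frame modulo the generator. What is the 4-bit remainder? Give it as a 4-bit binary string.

0010

Modulo-2 division of 10000011011110 by 11101:
  pos 0: 10000 XOR 11101 = 01101
  pos 1: 11010 XOR 11101 = 00111
  pos 3: 11111 XOR 11101 = 00010
  pos 6: 10011 XOR 11101 = 01110
  pos 7: 11101 XOR 11101 = 00000
Remainder = 0010 (nonzero — an error is detected).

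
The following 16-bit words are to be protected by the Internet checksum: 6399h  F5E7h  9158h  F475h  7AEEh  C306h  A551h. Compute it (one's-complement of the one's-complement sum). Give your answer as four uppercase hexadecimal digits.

One's-complement addition (fold any carry out of bit 15 back into bit 0):
  0x6399 + 0xF5E7 = 0x15980 → wrap carry → 0x5981
  0x5981 + 0x9158 = 0x0EAD9
  0xEAD9 + 0xF475 = 0x1DF4E → wrap carry → 0xDF4F
  0xDF4F + 0x7AEE = 0x15A3D → wrap carry → 0x5A3E
  0x5A3E + 0xC306 = 0x11D44 → wrap carry → 0x1D45
  0x1D45 + 0xA551 = 0x0C296
One's-complement sum = 0xC296.
Checksum = ~0xC296 & 0xFFFF = 0x3D69.

3D69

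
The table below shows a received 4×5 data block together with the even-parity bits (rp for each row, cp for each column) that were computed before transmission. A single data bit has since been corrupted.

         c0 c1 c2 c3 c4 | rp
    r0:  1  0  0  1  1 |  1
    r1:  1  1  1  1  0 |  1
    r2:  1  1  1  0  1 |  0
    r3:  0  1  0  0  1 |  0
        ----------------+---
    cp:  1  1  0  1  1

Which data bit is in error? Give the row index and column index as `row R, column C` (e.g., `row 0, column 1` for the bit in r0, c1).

Recompute each row's even parity and compare to rp:
  r0: data parity 1, sent rp 1 → ok
  r1: data parity 0, sent rp 1 → mismatch
  r2: data parity 0, sent rp 0 → ok
  r3: data parity 0, sent rp 0 → ok
Recompute each column's even parity and compare to cp:
  c0: data parity 1, sent cp 1 → ok
  c1: data parity 1, sent cp 1 → ok
  c2: data parity 0, sent cp 0 → ok
  c3: data parity 0, sent cp 1 → mismatch
  c4: data parity 1, sent cp 1 → ok
Exactly one row (r1) and one column (c3) fail → the flipped bit is at their intersection.

row 1, column 3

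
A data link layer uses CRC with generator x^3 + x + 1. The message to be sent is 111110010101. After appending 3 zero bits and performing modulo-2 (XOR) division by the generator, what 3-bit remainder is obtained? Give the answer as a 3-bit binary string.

011

Append 3 zeros: 111110010101000. Divide by 1011 (XOR where the leading bit is 1):
  pos 0: 1111 XOR 1011 = 0100
  pos 1: 1001 XOR 1011 = 0010
  pos 3: 1000 XOR 1011 = 0011
  pos 5: 1110 XOR 1011 = 0101
  pos 6: 1011 XOR 1011 = 0000
  pos 11: 1000 XOR 1011 = 0011
Remainder (last 3 bits) = 011. This is the CRC / FCS.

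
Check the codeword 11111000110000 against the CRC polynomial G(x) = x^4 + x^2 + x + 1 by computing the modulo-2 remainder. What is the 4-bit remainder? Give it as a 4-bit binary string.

0111

Modulo-2 division of 11111000110000 by 10111:
  pos 0: 11111 XOR 10111 = 01000
  pos 1: 10000 XOR 10111 = 00111
  pos 3: 11100 XOR 10111 = 01011
  pos 4: 10111 XOR 10111 = 00000
  pos 9: 10000 XOR 10111 = 00111
Remainder = 0111 (nonzero — an error is detected).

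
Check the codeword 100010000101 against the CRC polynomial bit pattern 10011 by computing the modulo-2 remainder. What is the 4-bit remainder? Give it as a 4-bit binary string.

0000

Modulo-2 division of 100010000101 by 10011:
  pos 0: 10001 XOR 10011 = 00010
  pos 3: 10000 XOR 10011 = 00011
  pos 6: 11010 XOR 10011 = 01001
  pos 7: 10011 XOR 10011 = 00000
Remainder = 0000 (zero — the frame passes the CRC check).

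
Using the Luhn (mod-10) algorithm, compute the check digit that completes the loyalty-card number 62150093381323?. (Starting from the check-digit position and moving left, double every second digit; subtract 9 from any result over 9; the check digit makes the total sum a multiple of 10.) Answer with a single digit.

8

Partial digits right→left: 3 2 3 1 8 3 3 9 0 0 5 1 2 6
Double every second digit counting from the check-digit position (so the 1st, 3rd, 5th, ... of the partial from the right).
  doubled (with −9 where >9): 6 6 7 6 0 1 4 → sum 30
  kept as-is: 2 1 3 9 0 1 6 → sum 22
Total = 30 + 22 = 52.
Check digit = (10 − (52 mod 10)) mod 10 = 8.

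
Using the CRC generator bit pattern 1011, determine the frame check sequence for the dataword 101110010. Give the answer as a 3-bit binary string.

111

Append 3 zeros: 101110010000. Divide by 1011 (XOR where the leading bit is 1):
  pos 0: 1011 XOR 1011 = 0000
  pos 4: 1001 XOR 1011 = 0010
  pos 6: 1000 XOR 1011 = 0011
  pos 8: 1100 XOR 1011 = 0111
Remainder (last 3 bits) = 111. This is the CRC / FCS.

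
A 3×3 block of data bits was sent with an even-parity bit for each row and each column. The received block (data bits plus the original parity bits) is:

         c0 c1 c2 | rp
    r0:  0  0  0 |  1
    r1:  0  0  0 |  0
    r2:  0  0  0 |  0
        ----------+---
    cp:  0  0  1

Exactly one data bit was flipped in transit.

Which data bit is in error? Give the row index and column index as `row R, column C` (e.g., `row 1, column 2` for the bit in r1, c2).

row 0, column 2

Recompute each row's even parity and compare to rp:
  r0: data parity 0, sent rp 1 → mismatch
  r1: data parity 0, sent rp 0 → ok
  r2: data parity 0, sent rp 0 → ok
Recompute each column's even parity and compare to cp:
  c0: data parity 0, sent cp 0 → ok
  c1: data parity 0, sent cp 0 → ok
  c2: data parity 0, sent cp 1 → mismatch
Exactly one row (r0) and one column (c2) fail → the flipped bit is at their intersection.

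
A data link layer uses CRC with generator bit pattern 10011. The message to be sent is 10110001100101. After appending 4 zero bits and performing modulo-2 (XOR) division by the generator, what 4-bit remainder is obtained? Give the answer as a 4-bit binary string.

Append 4 zeros: 101100011001010000. Divide by 10011 (XOR where the leading bit is 1):
  pos 0: 10110 XOR 10011 = 00101
  pos 2: 10100 XOR 10011 = 00111
  pos 4: 11111 XOR 10011 = 01100
  pos 5: 11000 XOR 10011 = 01011
  pos 6: 10110 XOR 10011 = 00101
  pos 8: 10110 XOR 10011 = 00101
  pos 10: 10110 XOR 10011 = 00101
  pos 12: 10100 XOR 10011 = 00111
Remainder (last 4 bits) = 1110. This is the CRC / FCS.

1110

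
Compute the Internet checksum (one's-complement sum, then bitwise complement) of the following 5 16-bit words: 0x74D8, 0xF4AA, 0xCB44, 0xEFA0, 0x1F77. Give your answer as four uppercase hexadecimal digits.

BC1F

One's-complement addition (fold any carry out of bit 15 back into bit 0):
  0x74D8 + 0xF4AA = 0x16982 → wrap carry → 0x6983
  0x6983 + 0xCB44 = 0x134C7 → wrap carry → 0x34C8
  0x34C8 + 0xEFA0 = 0x12468 → wrap carry → 0x2469
  0x2469 + 0x1F77 = 0x043E0
One's-complement sum = 0x43E0.
Checksum = ~0x43E0 & 0xFFFF = 0xBC1F.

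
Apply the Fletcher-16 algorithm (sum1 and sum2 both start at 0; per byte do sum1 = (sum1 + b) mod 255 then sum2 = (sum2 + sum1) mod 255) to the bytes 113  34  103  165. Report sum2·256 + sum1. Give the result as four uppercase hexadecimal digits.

A0A0

Running sums (mod 255):
  after byte 0 (113): sum1=113, sum2=113
  after byte 1 (34): sum1=147, sum2=5
  after byte 2 (103): sum1=250, sum2=0
  after byte 3 (165): sum1=160, sum2=160
Checksum = sum2·256 + sum1 = 160·256 + 160 = 41120 = 0xA0A0.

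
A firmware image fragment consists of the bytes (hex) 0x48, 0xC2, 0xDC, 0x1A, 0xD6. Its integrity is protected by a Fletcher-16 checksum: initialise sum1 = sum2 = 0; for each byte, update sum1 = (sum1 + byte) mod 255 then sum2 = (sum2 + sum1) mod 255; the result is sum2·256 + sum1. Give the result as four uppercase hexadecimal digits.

16D8

Running sums (mod 255):
  after byte 0 (0x48): sum1=72, sum2=72
  after byte 1 (0xC2): sum1=11, sum2=83
  after byte 2 (0xDC): sum1=231, sum2=59
  after byte 3 (0x1A): sum1=2, sum2=61
  after byte 4 (0xD6): sum1=216, sum2=22
Checksum = sum2·256 + sum1 = 22·256 + 216 = 5848 = 0x16D8.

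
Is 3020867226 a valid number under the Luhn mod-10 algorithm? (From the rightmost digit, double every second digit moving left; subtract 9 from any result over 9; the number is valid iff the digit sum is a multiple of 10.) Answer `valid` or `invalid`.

From the right, keep odd positions and double even positions (subtract 9 from any doubled value over 9):
  doubled (positions 2,4,...): 4 5 7 4 6 → sum 26
  kept (positions 1,3,...): 6 2 6 0 0 → sum 14
Total = 40.
40 mod 10 = 0, so the number is valid.

valid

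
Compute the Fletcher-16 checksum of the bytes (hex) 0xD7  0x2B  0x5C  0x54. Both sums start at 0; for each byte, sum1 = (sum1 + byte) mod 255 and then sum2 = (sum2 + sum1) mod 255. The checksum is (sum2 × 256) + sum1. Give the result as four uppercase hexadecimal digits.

Running sums (mod 255):
  after byte 0 (0xD7): sum1=215, sum2=215
  after byte 1 (0x2B): sum1=3, sum2=218
  after byte 2 (0x5C): sum1=95, sum2=58
  after byte 3 (0x54): sum1=179, sum2=237
Checksum = sum2·256 + sum1 = 237·256 + 179 = 60851 = 0xEDB3.

EDB3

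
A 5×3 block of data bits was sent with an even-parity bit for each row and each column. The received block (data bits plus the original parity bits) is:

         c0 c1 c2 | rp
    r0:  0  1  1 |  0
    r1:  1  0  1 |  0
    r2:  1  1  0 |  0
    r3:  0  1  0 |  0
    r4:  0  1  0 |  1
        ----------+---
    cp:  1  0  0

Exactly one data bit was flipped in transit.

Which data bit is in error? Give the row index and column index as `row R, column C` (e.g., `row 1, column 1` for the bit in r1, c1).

Recompute each row's even parity and compare to rp:
  r0: data parity 0, sent rp 0 → ok
  r1: data parity 0, sent rp 0 → ok
  r2: data parity 0, sent rp 0 → ok
  r3: data parity 1, sent rp 0 → mismatch
  r4: data parity 1, sent rp 1 → ok
Recompute each column's even parity and compare to cp:
  c0: data parity 0, sent cp 1 → mismatch
  c1: data parity 0, sent cp 0 → ok
  c2: data parity 0, sent cp 0 → ok
Exactly one row (r3) and one column (c0) fail → the flipped bit is at their intersection.

row 3, column 0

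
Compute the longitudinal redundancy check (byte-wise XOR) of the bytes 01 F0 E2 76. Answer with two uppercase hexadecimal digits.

65

XOR the bytes together:
  start with 0x01
  0x01 ⊕ 0xF0 = 0xF1
  0xF1 ⊕ 0xE2 = 0x13
  0x13 ⊕ 0x76 = 0x65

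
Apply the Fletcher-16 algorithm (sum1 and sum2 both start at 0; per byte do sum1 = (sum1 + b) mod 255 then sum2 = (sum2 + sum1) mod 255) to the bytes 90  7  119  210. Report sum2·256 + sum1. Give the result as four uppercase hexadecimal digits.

40AB

Running sums (mod 255):
  after byte 0 (90): sum1=90, sum2=90
  after byte 1 (7): sum1=97, sum2=187
  after byte 2 (119): sum1=216, sum2=148
  after byte 3 (210): sum1=171, sum2=64
Checksum = sum2·256 + sum1 = 64·256 + 171 = 16555 = 0x40AB.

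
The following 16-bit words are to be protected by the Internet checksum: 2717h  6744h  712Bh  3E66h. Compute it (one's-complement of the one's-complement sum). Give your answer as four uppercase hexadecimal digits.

C212

One's-complement addition (fold any carry out of bit 15 back into bit 0):
  0x2717 + 0x6744 = 0x08E5B
  0x8E5B + 0x712B = 0x0FF86
  0xFF86 + 0x3E66 = 0x13DEC → wrap carry → 0x3DED
One's-complement sum = 0x3DED.
Checksum = ~0x3DED & 0xFFFF = 0xC212.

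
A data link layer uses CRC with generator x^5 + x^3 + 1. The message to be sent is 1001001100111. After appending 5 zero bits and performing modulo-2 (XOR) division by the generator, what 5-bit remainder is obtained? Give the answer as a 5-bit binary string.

10001

Append 5 zeros: 100100110011100000. Divide by 101001 (XOR where the leading bit is 1):
  pos 0: 100100 XOR 101001 = 001101
  pos 2: 110111 XOR 101001 = 011110
  pos 3: 111100 XOR 101001 = 010101
  pos 4: 101010 XOR 101001 = 000011
  pos 8: 111110 XOR 101001 = 010111
  pos 9: 101110 XOR 101001 = 000111
  pos 12: 111000 XOR 101001 = 010001
Remainder (last 5 bits) = 10001. This is the CRC / FCS.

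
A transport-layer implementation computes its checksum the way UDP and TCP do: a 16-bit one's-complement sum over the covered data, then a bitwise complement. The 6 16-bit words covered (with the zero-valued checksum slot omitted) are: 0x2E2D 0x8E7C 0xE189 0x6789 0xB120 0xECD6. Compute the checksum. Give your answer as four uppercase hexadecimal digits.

5C4B

One's-complement addition (fold any carry out of bit 15 back into bit 0):
  0x2E2D + 0x8E7C = 0x0BCA9
  0xBCA9 + 0xE189 = 0x19E32 → wrap carry → 0x9E33
  0x9E33 + 0x6789 = 0x105BC → wrap carry → 0x05BD
  0x05BD + 0xB120 = 0x0B6DD
  0xB6DD + 0xECD6 = 0x1A3B3 → wrap carry → 0xA3B4
One's-complement sum = 0xA3B4.
Checksum = ~0xA3B4 & 0xFFFF = 0x5C4B.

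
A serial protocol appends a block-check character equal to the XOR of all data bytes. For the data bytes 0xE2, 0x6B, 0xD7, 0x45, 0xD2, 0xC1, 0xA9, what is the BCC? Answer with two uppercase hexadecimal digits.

XOR the bytes together:
  start with 0xE2
  0xE2 ⊕ 0x6B = 0x89
  0x89 ⊕ 0xD7 = 0x5E
  0x5E ⊕ 0x45 = 0x1B
  0x1B ⊕ 0xD2 = 0xC9
  0xC9 ⊕ 0xC1 = 0x08
  0x08 ⊕ 0xA9 = 0xA1

A1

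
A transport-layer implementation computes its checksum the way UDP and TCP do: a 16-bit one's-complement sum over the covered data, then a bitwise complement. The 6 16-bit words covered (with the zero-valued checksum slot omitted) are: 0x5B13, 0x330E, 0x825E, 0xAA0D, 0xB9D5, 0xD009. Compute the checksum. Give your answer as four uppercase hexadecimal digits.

One's-complement addition (fold any carry out of bit 15 back into bit 0):
  0x5B13 + 0x330E = 0x08E21
  0x8E21 + 0x825E = 0x1107F → wrap carry → 0x1080
  0x1080 + 0xAA0D = 0x0BA8D
  0xBA8D + 0xB9D5 = 0x17462 → wrap carry → 0x7463
  0x7463 + 0xD009 = 0x1446C → wrap carry → 0x446D
One's-complement sum = 0x446D.
Checksum = ~0x446D & 0xFFFF = 0xBB92.

BB92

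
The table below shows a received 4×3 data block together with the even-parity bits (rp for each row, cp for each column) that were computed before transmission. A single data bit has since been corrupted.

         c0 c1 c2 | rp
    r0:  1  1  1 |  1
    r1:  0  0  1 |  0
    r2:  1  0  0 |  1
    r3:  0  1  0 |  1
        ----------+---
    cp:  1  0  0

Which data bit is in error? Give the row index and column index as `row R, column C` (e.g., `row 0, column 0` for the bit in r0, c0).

row 1, column 0

Recompute each row's even parity and compare to rp:
  r0: data parity 1, sent rp 1 → ok
  r1: data parity 1, sent rp 0 → mismatch
  r2: data parity 1, sent rp 1 → ok
  r3: data parity 1, sent rp 1 → ok
Recompute each column's even parity and compare to cp:
  c0: data parity 0, sent cp 1 → mismatch
  c1: data parity 0, sent cp 0 → ok
  c2: data parity 0, sent cp 0 → ok
Exactly one row (r1) and one column (c0) fail → the flipped bit is at their intersection.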